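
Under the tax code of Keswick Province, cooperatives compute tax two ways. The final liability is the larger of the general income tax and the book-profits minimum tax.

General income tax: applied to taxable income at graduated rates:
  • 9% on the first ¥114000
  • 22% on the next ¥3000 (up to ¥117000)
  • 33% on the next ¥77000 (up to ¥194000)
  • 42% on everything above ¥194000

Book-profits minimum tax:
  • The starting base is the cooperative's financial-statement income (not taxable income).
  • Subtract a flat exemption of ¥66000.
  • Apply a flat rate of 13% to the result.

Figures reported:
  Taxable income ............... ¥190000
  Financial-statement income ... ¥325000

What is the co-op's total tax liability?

¥35010

Book-profits minimum tax:
  Base (financial-statement income): ¥325000
  Less exemption ¥66000 → base ¥259000
  ¥259000 × 13% = ¥33670

General income tax:
  ¥114000 × 9% = ¥10260
  ¥3000 × 22% = ¥660
  ¥73000 × 33% = ¥24090
  → ¥35010

¥35010 > ¥33670, so the general income tax governs.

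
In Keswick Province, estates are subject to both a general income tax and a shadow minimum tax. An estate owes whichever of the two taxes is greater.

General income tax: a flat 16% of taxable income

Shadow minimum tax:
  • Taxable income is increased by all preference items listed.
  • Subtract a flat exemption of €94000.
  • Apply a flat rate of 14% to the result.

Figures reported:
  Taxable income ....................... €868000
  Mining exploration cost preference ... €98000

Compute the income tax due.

€138880

Shadow minimum tax:
  Adjusted income: €868000 + €98000 = €966000
  Less exemption €94000 → base €872000
  €872000 × 14% = €122080

General income tax:
  €868000 × 16% = €138880

€138880 > €122080, so the general income tax governs.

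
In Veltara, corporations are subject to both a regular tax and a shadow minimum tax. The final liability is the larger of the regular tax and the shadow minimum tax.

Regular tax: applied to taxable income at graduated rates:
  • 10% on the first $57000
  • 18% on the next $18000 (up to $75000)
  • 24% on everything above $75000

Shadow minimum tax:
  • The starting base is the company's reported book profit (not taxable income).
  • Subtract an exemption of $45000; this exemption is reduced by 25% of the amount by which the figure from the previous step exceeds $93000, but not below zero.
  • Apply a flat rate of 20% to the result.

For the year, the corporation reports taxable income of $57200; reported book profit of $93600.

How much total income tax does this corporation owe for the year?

Regular tax:
  $57000 × 10% = $5700
  $200 × 18% = $36
  → $5736

Shadow minimum tax:
  Base (reported book profit): $93600
  Exemption: $45000 − 25% × ($93600 − $93000) = $45000 − $150 = $44850
  Base: $93600 − $44850 = $48750
  $48750 × 20% = $9750

$9750 > $5736, so the shadow minimum tax is the binding amount.

$9750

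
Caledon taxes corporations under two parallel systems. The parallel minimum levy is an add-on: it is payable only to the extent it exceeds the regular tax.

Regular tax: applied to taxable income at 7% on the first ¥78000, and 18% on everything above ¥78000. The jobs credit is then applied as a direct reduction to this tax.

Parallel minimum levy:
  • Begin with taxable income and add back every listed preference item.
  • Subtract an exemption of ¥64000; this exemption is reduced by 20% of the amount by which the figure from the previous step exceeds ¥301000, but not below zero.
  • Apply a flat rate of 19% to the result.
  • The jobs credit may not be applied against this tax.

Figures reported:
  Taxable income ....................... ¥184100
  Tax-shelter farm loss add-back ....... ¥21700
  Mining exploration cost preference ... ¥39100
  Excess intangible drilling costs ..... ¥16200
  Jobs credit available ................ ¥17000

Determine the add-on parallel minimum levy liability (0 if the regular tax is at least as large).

Parallel minimum levy:
  Adjusted income: ¥184100 + ¥21700 + ¥39100 + ¥16200 = ¥261100
  Exemption: ¥261100 ≤ ¥301000, so full ¥64000 applies
  Base: ¥261100 − ¥64000 = ¥197100
  ¥197100 × 19% = ¥37449

Regular tax:
  ¥78000 × 7% = ¥5460
  ¥106100 × 18% = ¥19098
  → ¥24558
  Less jobs credit ¥17000 → ¥7558

Excess of parallel minimum levy over regular tax: ¥37449 − ¥7558 = ¥29891.

¥29891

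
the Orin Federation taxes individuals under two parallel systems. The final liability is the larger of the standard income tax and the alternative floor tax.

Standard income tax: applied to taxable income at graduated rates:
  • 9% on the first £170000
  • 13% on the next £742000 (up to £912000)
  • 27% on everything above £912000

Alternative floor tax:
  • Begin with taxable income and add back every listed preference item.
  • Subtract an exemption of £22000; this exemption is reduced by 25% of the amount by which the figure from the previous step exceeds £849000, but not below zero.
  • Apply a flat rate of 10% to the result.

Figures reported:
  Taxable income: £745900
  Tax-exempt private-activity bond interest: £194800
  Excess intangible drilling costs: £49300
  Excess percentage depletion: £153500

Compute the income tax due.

£114350

Alternative floor tax:
  Adjusted income: £745900 + £194800 + £49300 + £153500 = £1143500
  Exemption: 25% × (£1143500 − £849000) = £73625 ≥ £22000, so the exemption is fully phased out
  Base: £1143500 − £0 = £1143500
  £1143500 × 10% = £114350

Standard income tax:
  £170000 × 9% = £15300
  £575900 × 13% = £74867
  → £90167

£114350 > £90167, so the alternative floor tax is the binding amount.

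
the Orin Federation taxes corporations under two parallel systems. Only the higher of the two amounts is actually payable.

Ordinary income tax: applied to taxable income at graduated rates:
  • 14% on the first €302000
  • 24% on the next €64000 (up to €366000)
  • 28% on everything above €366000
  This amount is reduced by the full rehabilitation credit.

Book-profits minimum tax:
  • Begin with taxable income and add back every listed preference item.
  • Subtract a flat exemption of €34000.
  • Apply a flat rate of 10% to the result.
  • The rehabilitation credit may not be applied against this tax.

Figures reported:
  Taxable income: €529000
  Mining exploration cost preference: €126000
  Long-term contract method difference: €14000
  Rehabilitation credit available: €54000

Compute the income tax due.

€63500

Book-profits minimum tax:
  Adjusted income: €529000 + €126000 + €14000 = €669000
  Less exemption €34000 → base €635000
  €635000 × 10% = €63500

Ordinary income tax:
  €302000 × 14% = €42280
  €64000 × 24% = €15360
  €163000 × 28% = €45640
  → €103280
  Less rehabilitation credit €54000 → €49280

€63500 > €49280, so the book-profits minimum tax is the binding amount.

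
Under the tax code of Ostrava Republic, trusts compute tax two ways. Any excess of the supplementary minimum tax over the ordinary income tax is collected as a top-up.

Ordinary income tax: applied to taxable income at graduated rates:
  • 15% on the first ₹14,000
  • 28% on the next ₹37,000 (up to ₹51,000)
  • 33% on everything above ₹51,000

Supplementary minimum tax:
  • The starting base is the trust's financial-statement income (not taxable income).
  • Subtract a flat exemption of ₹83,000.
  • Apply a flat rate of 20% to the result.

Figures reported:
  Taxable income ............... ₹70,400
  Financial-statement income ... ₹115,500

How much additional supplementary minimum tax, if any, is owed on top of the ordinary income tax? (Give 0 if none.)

Ordinary income tax:
  ₹14,000 × 15% = ₹2,100
  ₹37,000 × 28% = ₹10,360
  ₹19,400 × 33% = ₹6,402
  → ₹18,862

Supplementary minimum tax:
  Base (financial-statement income): ₹115,500
  Less exemption ₹83,000 → base ₹32,500
  ₹32,500 × 20% = ₹6,500

₹6,500 ≤ ₹18,862, so no add-on is due.

₹0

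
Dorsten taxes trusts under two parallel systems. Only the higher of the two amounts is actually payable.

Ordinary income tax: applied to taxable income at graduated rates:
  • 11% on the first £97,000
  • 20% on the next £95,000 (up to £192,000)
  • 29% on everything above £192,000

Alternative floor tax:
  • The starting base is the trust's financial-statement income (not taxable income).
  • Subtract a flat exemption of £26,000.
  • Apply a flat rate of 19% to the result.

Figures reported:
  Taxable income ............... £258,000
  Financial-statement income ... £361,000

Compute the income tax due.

£63,650

Ordinary income tax:
  £97,000 × 11% = £10,670
  £95,000 × 20% = £19,000
  £66,000 × 29% = £19,140
  → £48,810

Alternative floor tax:
  Base (financial-statement income): £361,000
  Less exemption £26,000 → base £335,000
  £335,000 × 19% = £63,650

£63,650 > £48,810, so the alternative floor tax is the binding amount.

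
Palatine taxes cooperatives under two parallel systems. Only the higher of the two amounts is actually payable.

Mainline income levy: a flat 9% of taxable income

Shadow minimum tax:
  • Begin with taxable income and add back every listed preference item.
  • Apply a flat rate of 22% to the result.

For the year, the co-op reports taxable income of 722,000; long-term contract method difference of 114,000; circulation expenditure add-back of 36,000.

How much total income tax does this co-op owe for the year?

191,840

Mainline income levy:
  722,000 × 9% = 64,980

Shadow minimum tax:
  Adjusted income: 722,000 + 114,000 + 36,000 = 872,000
  872,000 × 22% = 191,840

191,840 > 64,980, so the shadow minimum tax is the binding amount.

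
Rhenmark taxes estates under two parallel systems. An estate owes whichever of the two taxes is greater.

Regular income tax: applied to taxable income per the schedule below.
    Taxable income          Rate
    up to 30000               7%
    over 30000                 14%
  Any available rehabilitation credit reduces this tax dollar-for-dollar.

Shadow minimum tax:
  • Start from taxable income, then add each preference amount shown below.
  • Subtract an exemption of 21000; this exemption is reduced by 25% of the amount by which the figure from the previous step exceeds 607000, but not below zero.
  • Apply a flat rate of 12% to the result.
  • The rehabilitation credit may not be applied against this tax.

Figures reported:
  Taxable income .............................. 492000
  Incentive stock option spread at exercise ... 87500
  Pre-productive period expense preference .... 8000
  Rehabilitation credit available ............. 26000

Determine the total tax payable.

Regular income tax:
  30000 × 7% = 2100
  462000 × 14% = 64680
  → 66780
  Less rehabilitation credit 26000 → 40780

Shadow minimum tax:
  Adjusted income: 492000 + 87500 + 8000 = 587500
  Exemption: 587500 ≤ 607000, so full 21000 applies
  Base: 587500 − 21000 = 566500
  566500 × 12% = 67980

67980 > 40780, so the shadow minimum tax is the binding amount.

67980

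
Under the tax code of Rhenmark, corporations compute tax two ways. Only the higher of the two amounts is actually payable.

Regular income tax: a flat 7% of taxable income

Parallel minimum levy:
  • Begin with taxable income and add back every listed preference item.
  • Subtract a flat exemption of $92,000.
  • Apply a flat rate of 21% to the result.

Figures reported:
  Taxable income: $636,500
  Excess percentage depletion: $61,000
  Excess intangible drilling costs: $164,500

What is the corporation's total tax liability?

$161,700

Parallel minimum levy:
  Adjusted income: $636,500 + $61,000 + $164,500 = $862,000
  Less exemption $92,000 → base $770,000
  $770,000 × 21% = $161,700

Regular income tax:
  $636,500 × 7% = $44,555

$161,700 > $44,555, so the parallel minimum levy is the binding amount.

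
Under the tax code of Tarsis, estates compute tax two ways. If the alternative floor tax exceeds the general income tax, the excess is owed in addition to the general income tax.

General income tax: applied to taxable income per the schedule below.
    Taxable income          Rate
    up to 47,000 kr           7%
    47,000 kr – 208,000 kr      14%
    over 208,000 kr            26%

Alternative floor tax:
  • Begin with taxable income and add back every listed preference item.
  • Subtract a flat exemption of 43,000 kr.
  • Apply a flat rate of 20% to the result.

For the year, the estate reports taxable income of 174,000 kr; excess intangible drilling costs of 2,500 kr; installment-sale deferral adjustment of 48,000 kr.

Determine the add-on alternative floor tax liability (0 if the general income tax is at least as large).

15,230 kr

General income tax:
  47,000 kr × 7% = 3,290 kr
  127,000 kr × 14% = 17,780 kr
  → 21,070 kr

Alternative floor tax:
  Adjusted income: 174,000 kr + 2,500 kr + 48,000 kr = 224,500 kr
  Less exemption 43,000 kr → base 181,500 kr
  181,500 kr × 20% = 36,300 kr

Excess of alternative floor tax over general income tax: 36,300 kr − 21,070 kr = 15,230 kr.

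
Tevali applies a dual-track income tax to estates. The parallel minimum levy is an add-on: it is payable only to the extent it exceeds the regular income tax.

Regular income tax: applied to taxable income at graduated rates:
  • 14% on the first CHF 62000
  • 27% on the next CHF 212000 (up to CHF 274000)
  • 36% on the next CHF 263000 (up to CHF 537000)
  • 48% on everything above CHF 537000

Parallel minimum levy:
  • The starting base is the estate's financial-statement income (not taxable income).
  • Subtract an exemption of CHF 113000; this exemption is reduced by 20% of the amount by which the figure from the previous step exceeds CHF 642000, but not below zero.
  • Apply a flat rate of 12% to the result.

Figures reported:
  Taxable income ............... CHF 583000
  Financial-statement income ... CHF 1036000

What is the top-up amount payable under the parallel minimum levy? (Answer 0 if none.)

Parallel minimum levy:
  Base (financial-statement income): CHF 1036000
  Exemption: CHF 113000 − 20% × (CHF 1036000 − CHF 642000) = CHF 113000 − CHF 78800 = CHF 34200
  Base: CHF 1036000 − CHF 34200 = CHF 1001800
  CHF 1001800 × 12% = CHF 120216

Regular income tax:
  CHF 62000 × 14% = CHF 8680
  CHF 212000 × 27% = CHF 57240
  CHF 263000 × 36% = CHF 94680
  CHF 46000 × 48% = CHF 22080
  → CHF 182680

CHF 120216 ≤ CHF 182680, so no add-on is due.

CHF 0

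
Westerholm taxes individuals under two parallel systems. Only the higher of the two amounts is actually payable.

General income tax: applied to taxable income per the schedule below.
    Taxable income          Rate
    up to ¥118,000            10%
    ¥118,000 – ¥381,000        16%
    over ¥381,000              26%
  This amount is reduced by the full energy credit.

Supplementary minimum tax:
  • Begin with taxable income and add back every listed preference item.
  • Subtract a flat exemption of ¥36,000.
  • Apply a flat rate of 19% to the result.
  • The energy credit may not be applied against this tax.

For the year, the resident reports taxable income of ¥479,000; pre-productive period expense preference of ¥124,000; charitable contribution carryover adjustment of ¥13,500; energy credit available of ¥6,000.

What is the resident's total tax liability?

General income tax:
  ¥118,000 × 10% = ¥11,800
  ¥263,000 × 16% = ¥42,080
  ¥98,000 × 26% = ¥25,480
  → ¥79,360
  Less energy credit ¥6,000 → ¥73,360

Supplementary minimum tax:
  Adjusted income: ¥479,000 + ¥124,000 + ¥13,500 = ¥616,500
  Less exemption ¥36,000 → base ¥580,500
  ¥580,500 × 19% = ¥110,295

¥110,295 > ¥73,360, so the supplementary minimum tax is the binding amount.

¥110,295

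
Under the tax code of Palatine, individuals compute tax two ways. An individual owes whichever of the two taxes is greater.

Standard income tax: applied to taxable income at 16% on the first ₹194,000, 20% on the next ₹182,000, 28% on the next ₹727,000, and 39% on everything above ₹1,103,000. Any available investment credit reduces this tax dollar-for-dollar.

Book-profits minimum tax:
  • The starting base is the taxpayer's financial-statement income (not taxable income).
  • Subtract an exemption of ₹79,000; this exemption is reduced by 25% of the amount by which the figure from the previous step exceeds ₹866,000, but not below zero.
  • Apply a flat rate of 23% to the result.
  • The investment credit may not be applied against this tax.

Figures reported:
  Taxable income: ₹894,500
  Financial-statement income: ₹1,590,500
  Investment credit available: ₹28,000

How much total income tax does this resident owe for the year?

Standard income tax:
  ₹194,000 × 16% = ₹31,040
  ₹182,000 × 20% = ₹36,400
  ₹518,500 × 28% = ₹145,180
  → ₹212,620
  Less investment credit ₹28,000 → ₹184,620

Book-profits minimum tax:
  Base (financial-statement income): ₹1,590,500
  Exemption: 25% × (₹1,590,500 − ₹866,000) = ₹181,125 ≥ ₹79,000, so the exemption is fully phased out
  Base: ₹1,590,500 − ₹0 = ₹1,590,500
  ₹1,590,500 × 23% = ₹365,815

₹365,815 > ₹184,620, so the book-profits minimum tax is the binding amount.

₹365,815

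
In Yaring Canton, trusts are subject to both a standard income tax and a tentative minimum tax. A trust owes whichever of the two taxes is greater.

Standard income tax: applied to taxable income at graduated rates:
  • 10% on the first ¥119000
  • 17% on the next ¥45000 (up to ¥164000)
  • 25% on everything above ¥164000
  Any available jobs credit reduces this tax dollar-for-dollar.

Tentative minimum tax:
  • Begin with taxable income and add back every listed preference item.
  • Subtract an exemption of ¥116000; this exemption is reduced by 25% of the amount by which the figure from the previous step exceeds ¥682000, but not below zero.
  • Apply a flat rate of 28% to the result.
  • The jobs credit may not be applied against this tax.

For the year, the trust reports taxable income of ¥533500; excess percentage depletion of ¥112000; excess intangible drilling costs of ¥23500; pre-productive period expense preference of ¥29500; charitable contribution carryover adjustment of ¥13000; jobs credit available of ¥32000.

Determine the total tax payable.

¥168805

Tentative minimum tax:
  Adjusted income: ¥533500 + ¥112000 + ¥23500 + ¥29500 + ¥13000 = ¥711500
  Exemption: ¥116000 − 25% × (¥711500 − ¥682000) = ¥116000 − ¥7375 = ¥108625
  Base: ¥711500 − ¥108625 = ¥602875
  ¥602875 × 28% = ¥168805

Standard income tax:
  ¥119000 × 10% = ¥11900
  ¥45000 × 17% = ¥7650
  ¥369500 × 25% = ¥92375
  → ¥111925
  Less jobs credit ¥32000 → ¥79925

¥168805 > ¥79925, so the tentative minimum tax is the binding amount.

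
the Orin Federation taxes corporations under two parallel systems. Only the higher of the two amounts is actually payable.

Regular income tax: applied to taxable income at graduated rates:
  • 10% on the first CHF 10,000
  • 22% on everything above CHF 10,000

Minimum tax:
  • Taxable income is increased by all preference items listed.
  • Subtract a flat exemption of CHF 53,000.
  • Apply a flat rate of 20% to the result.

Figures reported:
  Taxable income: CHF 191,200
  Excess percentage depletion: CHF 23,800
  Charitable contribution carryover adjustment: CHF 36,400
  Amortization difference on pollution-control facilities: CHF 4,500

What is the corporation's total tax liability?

CHF 40,864

Regular income tax:
  CHF 10,000 × 10% = CHF 1,000
  CHF 181,200 × 22% = CHF 39,864
  → CHF 40,864

Minimum tax:
  Adjusted income: CHF 191,200 + CHF 23,800 + CHF 36,400 + CHF 4,500 = CHF 255,900
  Less exemption CHF 53,000 → base CHF 202,900
  CHF 202,900 × 20% = CHF 40,580

CHF 40,864 > CHF 40,580, so the regular income tax governs.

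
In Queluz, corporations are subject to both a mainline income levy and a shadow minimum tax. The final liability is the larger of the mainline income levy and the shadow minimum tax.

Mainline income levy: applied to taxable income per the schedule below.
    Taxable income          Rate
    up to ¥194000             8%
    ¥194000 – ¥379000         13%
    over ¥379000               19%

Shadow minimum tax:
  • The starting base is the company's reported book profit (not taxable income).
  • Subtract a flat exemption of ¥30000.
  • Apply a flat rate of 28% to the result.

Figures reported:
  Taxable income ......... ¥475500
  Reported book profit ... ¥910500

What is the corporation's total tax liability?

¥246540

Shadow minimum tax:
  Base (reported book profit): ¥910500
  Less exemption ¥30000 → base ¥880500
  ¥880500 × 28% = ¥246540

Mainline income levy:
  ¥194000 × 8% = ¥15520
  ¥185000 × 13% = ¥24050
  ¥96500 × 19% = ¥18335
  → ¥57905

¥246540 > ¥57905, so the shadow minimum tax is the binding amount.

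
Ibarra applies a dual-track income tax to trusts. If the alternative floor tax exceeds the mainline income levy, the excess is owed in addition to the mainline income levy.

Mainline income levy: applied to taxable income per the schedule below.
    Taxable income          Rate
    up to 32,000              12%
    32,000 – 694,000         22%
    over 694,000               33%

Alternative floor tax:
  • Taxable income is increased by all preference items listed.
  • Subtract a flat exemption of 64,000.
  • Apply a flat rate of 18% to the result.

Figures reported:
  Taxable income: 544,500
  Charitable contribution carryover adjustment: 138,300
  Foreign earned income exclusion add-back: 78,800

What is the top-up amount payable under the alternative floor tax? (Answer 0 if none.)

Mainline income levy:
  32,000 × 12% = 3,840
  512,500 × 22% = 112,750
  → 116,590

Alternative floor tax:
  Adjusted income: 544,500 + 138,300 + 78,800 = 761,600
  Less exemption 64,000 → base 697,600
  697,600 × 18% = 125,568

Excess of alternative floor tax over mainline income levy: 125,568 − 116,590 = 8,978.

8,978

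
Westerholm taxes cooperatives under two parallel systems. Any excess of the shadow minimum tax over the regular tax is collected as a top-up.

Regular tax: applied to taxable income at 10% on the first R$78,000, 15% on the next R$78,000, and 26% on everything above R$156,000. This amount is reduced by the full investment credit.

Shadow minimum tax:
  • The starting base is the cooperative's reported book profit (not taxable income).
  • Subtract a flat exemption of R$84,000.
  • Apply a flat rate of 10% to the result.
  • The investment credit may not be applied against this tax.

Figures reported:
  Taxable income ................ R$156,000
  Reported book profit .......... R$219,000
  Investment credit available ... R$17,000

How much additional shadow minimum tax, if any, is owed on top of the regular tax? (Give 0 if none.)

R$11,000

Shadow minimum tax:
  Base (reported book profit): R$219,000
  Less exemption R$84,000 → base R$135,000
  R$135,000 × 10% = R$13,500

Regular tax:
  R$78,000 × 10% = R$7,800
  R$78,000 × 15% = R$11,700
  → R$19,500
  Less investment credit R$17,000 → R$2,500

Excess of shadow minimum tax over regular tax: R$13,500 − R$2,500 = R$11,000.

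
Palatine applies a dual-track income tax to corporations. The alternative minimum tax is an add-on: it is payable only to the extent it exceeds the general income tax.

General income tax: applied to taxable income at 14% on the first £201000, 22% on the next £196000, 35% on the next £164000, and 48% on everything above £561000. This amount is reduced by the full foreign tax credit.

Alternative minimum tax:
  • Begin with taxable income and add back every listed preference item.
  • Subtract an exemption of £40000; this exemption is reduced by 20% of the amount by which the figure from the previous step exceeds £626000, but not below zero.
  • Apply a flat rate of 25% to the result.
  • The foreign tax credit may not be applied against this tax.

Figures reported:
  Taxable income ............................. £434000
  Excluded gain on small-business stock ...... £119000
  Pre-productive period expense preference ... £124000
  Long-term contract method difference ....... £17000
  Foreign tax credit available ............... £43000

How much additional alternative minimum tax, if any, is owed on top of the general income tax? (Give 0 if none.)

£125690

Alternative minimum tax:
  Adjusted income: £434000 + £119000 + £124000 + £17000 = £694000
  Exemption: £40000 − 20% × (£694000 − £626000) = £40000 − £13600 = £26400
  Base: £694000 − £26400 = £667600
  £667600 × 25% = £166900

General income tax:
  £201000 × 14% = £28140
  £196000 × 22% = £43120
  £37000 × 35% = £12950
  → £84210
  Less foreign tax credit £43000 → £41210

Excess of alternative minimum tax over general income tax: £166900 − £41210 = £125690.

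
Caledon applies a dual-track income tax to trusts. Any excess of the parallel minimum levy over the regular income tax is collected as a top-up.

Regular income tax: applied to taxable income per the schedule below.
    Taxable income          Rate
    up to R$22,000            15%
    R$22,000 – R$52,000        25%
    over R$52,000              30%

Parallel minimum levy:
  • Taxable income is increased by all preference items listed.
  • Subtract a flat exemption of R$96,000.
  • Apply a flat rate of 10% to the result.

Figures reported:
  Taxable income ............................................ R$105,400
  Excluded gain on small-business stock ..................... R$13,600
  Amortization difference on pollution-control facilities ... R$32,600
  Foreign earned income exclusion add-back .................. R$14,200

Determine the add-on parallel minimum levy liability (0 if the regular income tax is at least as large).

Parallel minimum levy:
  Adjusted income: R$105,400 + R$13,600 + R$32,600 + R$14,200 = R$165,800
  Less exemption R$96,000 → base R$69,800
  R$69,800 × 10% = R$6,980

Regular income tax:
  R$22,000 × 15% = R$3,300
  R$30,000 × 25% = R$7,500
  R$53,400 × 30% = R$16,020
  → R$26,820

R$6,980 ≤ R$26,820, so no add-on is due.

R$0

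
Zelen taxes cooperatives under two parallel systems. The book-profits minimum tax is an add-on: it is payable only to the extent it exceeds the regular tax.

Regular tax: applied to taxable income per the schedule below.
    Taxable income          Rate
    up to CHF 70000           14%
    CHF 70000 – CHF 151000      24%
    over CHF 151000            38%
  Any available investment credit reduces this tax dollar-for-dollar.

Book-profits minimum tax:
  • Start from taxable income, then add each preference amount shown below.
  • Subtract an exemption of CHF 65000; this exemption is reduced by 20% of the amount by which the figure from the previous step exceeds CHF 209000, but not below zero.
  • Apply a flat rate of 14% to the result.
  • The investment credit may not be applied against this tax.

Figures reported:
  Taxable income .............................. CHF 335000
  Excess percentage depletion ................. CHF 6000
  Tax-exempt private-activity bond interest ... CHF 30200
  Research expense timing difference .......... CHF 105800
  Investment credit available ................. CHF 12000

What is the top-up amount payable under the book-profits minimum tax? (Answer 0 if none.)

Regular tax:
  CHF 70000 × 14% = CHF 9800
  CHF 81000 × 24% = CHF 19440
  CHF 184000 × 38% = CHF 69920
  → CHF 99160
  Less investment credit CHF 12000 → CHF 87160

Book-profits minimum tax:
  Adjusted income: CHF 335000 + CHF 6000 + CHF 30200 + CHF 105800 = CHF 477000
  Exemption: CHF 65000 − 20% × (CHF 477000 − CHF 209000) = CHF 65000 − CHF 53600 = CHF 11400
  Base: CHF 477000 − CHF 11400 = CHF 465600
  CHF 465600 × 14% = CHF 65184

CHF 65184 ≤ CHF 87160, so no add-on is due.

CHF 0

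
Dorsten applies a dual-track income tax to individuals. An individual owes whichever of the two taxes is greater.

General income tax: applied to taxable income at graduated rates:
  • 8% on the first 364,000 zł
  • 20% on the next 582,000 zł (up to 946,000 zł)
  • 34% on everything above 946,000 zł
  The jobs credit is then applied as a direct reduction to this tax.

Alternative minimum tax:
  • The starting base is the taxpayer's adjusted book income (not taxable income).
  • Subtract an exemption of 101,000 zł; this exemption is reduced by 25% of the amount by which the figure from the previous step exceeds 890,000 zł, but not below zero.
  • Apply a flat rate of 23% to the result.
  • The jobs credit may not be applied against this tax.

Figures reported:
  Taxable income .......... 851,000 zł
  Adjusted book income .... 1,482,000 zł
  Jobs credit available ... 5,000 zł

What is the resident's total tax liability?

Alternative minimum tax:
  Base (adjusted book income): 1,482,000 zł
  Exemption: 25% × (1,482,000 zł − 890,000 zł) = 148,000 zł ≥ 101,000 zł, so the exemption is fully phased out
  Base: 1,482,000 zł − 0 zł = 1,482,000 zł
  1,482,000 zł × 23% = 340,860 zł

General income tax:
  364,000 zł × 8% = 29,120 zł
  487,000 zł × 20% = 97,400 zł
  → 126,520 zł
  Less jobs credit 5,000 zł → 121,520 zł

340,860 zł > 121,520 zł, so the alternative minimum tax is the binding amount.

340,860 zł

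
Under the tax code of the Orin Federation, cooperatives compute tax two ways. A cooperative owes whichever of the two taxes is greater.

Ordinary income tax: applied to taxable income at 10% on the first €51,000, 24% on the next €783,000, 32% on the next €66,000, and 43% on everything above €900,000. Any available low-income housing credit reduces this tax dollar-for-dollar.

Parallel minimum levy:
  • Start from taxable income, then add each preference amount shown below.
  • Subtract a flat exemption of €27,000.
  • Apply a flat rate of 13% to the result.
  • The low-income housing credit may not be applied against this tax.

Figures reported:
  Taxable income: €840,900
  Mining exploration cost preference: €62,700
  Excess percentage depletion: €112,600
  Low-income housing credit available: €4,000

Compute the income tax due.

Ordinary income tax:
  €51,000 × 10% = €5,100
  €783,000 × 24% = €187,920
  €6,900 × 32% = €2,208
  → €195,228
  Less low-income housing credit €4,000 → €191,228

Parallel minimum levy:
  Adjusted income: €840,900 + €62,700 + €112,600 = €1,016,200
  Less exemption €27,000 → base €989,200
  €989,200 × 13% = €128,596

€191,228 > €128,596, so the ordinary income tax governs.

€191,228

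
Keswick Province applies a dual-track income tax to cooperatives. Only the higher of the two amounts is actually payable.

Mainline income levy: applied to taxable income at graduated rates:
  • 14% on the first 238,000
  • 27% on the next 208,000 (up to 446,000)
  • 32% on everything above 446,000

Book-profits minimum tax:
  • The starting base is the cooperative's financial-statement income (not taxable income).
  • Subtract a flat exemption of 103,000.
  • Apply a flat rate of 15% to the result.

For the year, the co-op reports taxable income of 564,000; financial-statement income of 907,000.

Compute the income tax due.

127,240

Mainline income levy:
  238,000 × 14% = 33,320
  208,000 × 27% = 56,160
  118,000 × 32% = 37,760
  → 127,240

Book-profits minimum tax:
  Base (financial-statement income): 907,000
  Less exemption 103,000 → base 804,000
  804,000 × 15% = 120,600

127,240 > 120,600, so the mainline income levy governs.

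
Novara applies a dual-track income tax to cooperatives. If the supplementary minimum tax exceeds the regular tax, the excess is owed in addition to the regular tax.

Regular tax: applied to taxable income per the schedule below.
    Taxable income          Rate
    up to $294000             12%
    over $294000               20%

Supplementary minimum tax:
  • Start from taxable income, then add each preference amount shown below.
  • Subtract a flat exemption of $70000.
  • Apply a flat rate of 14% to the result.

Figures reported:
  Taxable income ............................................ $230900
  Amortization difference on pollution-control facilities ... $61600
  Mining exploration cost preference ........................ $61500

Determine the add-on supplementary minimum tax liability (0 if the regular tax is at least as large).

$12052

Regular tax:
  $230900 × 12% = $27708

Supplementary minimum tax:
  Adjusted income: $230900 + $61600 + $61500 = $354000
  Less exemption $70000 → base $284000
  $284000 × 14% = $39760

Excess of supplementary minimum tax over regular tax: $39760 − $27708 = $12052.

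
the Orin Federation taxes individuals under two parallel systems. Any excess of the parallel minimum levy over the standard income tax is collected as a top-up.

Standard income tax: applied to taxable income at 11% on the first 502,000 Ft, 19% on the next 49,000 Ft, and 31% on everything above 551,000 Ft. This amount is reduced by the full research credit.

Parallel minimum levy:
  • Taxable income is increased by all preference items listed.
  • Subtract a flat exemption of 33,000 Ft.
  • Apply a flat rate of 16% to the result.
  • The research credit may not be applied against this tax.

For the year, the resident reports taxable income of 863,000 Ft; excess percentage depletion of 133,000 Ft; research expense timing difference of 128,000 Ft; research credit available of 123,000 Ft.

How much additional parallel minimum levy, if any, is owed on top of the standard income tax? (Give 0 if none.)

Standard income tax:
  502,000 Ft × 11% = 55,220 Ft
  49,000 Ft × 19% = 9,310 Ft
  312,000 Ft × 31% = 96,720 Ft
  → 161,250 Ft
  Less research credit 123,000 Ft → 38,250 Ft

Parallel minimum levy:
  Adjusted income: 863,000 Ft + 133,000 Ft + 128,000 Ft = 1,124,000 Ft
  Less exemption 33,000 Ft → base 1,091,000 Ft
  1,091,000 Ft × 16% = 174,560 Ft

Excess of parallel minimum levy over standard income tax: 174,560 Ft − 38,250 Ft = 136,310 Ft.

136,310 Ft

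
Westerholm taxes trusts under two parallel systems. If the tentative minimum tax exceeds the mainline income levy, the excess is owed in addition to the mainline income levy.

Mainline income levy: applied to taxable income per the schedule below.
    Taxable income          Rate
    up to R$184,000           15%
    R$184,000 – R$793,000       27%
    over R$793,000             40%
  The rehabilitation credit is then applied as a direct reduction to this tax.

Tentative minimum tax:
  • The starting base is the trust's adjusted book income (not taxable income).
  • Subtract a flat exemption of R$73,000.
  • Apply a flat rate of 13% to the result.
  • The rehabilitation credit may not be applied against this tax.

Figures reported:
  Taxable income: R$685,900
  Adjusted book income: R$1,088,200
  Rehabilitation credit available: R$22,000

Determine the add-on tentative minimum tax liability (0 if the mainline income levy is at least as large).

Mainline income levy:
  R$184,000 × 15% = R$27,600
  R$501,900 × 27% = R$135,513
  → R$163,113
  Less rehabilitation credit R$22,000 → R$141,113

Tentative minimum tax:
  Base (adjusted book income): R$1,088,200
  Less exemption R$73,000 → base R$1,015,200
  R$1,015,200 × 13% = R$131,976

R$131,976 ≤ R$141,113, so no add-on is due.

R$0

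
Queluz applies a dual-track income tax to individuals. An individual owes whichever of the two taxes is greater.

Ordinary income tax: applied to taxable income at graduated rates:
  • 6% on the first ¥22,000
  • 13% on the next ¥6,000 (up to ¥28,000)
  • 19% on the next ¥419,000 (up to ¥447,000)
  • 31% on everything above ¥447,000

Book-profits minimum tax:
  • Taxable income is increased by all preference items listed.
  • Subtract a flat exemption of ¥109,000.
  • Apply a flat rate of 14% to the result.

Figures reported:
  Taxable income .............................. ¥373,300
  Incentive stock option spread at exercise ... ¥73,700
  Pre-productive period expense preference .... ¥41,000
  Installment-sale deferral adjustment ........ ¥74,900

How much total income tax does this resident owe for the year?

¥67,707

Book-profits minimum tax:
  Adjusted income: ¥373,300 + ¥73,700 + ¥41,000 + ¥74,900 = ¥562,900
  Less exemption ¥109,000 → base ¥453,900
  ¥453,900 × 14% = ¥63,546

Ordinary income tax:
  ¥22,000 × 6% = ¥1,320
  ¥6,000 × 13% = ¥780
  ¥345,300 × 19% = ¥65,607
  → ¥67,707

¥67,707 > ¥63,546, so the ordinary income tax governs.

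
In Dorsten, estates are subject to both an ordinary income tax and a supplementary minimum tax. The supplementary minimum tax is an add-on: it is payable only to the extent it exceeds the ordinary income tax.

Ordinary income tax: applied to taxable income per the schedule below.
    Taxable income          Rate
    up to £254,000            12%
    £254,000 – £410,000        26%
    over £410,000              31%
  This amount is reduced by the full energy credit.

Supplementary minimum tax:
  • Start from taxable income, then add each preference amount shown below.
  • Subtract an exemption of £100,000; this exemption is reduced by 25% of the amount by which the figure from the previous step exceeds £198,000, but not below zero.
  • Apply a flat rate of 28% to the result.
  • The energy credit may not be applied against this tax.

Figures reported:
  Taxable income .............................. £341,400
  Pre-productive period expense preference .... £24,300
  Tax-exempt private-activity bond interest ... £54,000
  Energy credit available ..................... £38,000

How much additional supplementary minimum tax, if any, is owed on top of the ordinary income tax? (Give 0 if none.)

Ordinary income tax:
  £254,000 × 12% = £30,480
  £87,400 × 26% = £22,724
  → £53,204
  Less energy credit £38,000 → £15,204

Supplementary minimum tax:
  Adjusted income: £341,400 + £24,300 + £54,000 = £419,700
  Exemption: £100,000 − 25% × (£419,700 − £198,000) = £100,000 − £55,425 = £44,575
  Base: £419,700 − £44,575 = £375,125
  £375,125 × 28% = £105,035

Excess of supplementary minimum tax over ordinary income tax: £105,035 − £15,204 = £89,831.

£89,831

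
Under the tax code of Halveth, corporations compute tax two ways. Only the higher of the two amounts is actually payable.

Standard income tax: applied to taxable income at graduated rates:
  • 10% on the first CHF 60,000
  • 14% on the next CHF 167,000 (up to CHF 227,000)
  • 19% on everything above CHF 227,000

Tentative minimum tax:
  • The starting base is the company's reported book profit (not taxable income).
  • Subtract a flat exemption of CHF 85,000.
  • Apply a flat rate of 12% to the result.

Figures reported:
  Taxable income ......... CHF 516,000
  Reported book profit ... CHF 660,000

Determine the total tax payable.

Standard income tax:
  CHF 60,000 × 10% = CHF 6,000
  CHF 167,000 × 14% = CHF 23,380
  CHF 289,000 × 19% = CHF 54,910
  → CHF 84,290

Tentative minimum tax:
  Base (reported book profit): CHF 660,000
  Less exemption CHF 85,000 → base CHF 575,000
  CHF 575,000 × 12% = CHF 69,000

CHF 84,290 > CHF 69,000, so the standard income tax governs.

CHF 84,290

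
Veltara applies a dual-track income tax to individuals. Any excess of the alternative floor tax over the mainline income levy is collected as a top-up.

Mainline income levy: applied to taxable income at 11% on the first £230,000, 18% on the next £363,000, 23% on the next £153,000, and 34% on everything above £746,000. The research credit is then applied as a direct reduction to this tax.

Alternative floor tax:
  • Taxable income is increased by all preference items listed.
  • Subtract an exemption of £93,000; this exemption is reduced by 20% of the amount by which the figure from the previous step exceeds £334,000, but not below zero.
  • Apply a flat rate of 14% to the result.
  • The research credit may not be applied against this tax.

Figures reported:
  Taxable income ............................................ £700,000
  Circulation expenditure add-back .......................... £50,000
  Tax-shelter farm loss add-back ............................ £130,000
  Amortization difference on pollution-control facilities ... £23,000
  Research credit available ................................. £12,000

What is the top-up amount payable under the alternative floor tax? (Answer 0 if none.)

Mainline income levy:
  £230,000 × 11% = £25,300
  £363,000 × 18% = £65,340
  £107,000 × 23% = £24,610
  → £115,250
  Less research credit £12,000 → £103,250

Alternative floor tax:
  Adjusted income: £700,000 + £50,000 + £130,000 + £23,000 = £903,000
  Exemption: 20% × (£903,000 − £334,000) = £113,800 ≥ £93,000, so the exemption is fully phased out
  Base: £903,000 − £0 = £903,000
  £903,000 × 14% = £126,420

Excess of alternative floor tax over mainline income levy: £126,420 − £103,250 = £23,170.

£23,170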